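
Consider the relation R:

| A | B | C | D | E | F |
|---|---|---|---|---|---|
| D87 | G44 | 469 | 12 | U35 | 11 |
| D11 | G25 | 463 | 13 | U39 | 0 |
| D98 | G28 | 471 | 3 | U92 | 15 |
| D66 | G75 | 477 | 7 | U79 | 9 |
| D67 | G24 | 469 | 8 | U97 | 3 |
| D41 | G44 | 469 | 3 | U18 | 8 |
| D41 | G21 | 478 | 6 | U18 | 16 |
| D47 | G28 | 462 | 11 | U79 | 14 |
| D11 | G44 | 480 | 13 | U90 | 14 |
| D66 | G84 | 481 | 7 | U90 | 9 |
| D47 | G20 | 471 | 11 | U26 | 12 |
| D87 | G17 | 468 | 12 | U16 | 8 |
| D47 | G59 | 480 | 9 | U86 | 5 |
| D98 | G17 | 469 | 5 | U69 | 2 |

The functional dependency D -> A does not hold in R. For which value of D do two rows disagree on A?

D=12: 2 rows → A = D87, D87 ✓
D=13: 2 rows → A = D11, D11 ✓
D=3: 2 rows → A takes values {D98, D41} — violation
D=7: 2 rows → A = D66, D66 ✓
D=8: 1 row → A = D67 ✓
D=6: 1 row → A = D41 ✓
D=11: 2 rows → A = D47, D47 ✓
D=9: 1 row → A = D47 ✓
D=5: 1 row → A = D98 ✓
The only D value with inconsistent A is D=3.

3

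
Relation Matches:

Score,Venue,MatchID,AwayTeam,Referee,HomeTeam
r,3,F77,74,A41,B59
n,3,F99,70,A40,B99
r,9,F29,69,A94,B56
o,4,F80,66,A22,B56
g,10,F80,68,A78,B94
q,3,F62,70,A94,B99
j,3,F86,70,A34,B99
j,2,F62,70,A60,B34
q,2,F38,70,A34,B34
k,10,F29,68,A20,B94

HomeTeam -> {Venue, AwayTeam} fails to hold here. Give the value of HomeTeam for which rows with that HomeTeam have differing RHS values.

B56

HomeTeam=B59: 1 row → {Venue,AwayTeam} = (3, 74) ✓
HomeTeam=B99: 3 rows → {Venue,AwayTeam} = (3, 70), (3, 70), (3, 70) ✓
HomeTeam=B56: 2 rows → {Venue,AwayTeam} takes values {(9, 69), (4, 66)} — violation
HomeTeam=B94: 2 rows → {Venue,AwayTeam} = (10, 68), (10, 68) ✓
HomeTeam=B34: 2 rows → {Venue,AwayTeam} = (2, 70), (2, 70) ✓
The only HomeTeam value with inconsistent RHS is HomeTeam=B56.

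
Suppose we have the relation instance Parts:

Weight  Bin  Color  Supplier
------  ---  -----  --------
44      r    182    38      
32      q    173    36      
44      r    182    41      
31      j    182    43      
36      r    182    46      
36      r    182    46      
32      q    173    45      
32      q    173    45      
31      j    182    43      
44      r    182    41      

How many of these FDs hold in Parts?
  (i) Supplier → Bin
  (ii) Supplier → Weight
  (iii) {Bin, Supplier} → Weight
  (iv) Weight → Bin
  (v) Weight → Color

5

(i) Supplier → Bin: every LHS value maps to a single RHS value — holds.
(ii) Supplier → Weight: every LHS value maps to a single RHS value — holds.
(iii) {Bin, Supplier} → Weight: every LHS value maps to a single RHS value — holds.
(iv) Weight → Bin: every LHS value maps to a single RHS value — holds.
(v) Weight → Color: every LHS value maps to a single RHS value — holds.
5 of the 5 dependencies hold.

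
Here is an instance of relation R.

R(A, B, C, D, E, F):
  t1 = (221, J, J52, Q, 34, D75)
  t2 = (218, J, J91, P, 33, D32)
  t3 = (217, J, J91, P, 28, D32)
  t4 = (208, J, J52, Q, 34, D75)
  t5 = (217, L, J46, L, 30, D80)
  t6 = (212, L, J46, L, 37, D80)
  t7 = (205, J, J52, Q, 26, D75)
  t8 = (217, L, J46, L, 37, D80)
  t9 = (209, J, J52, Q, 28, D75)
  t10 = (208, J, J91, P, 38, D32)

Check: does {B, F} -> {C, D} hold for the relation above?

Yes

(B=J, F=D75): rows 1, 4, 7, 9 → {C,D} = (J52, Q), (J52, Q), (J52, Q), (J52, Q) ✓
(B=J, F=D32): rows 2, 3, 10 → {C,D} = (J91, P), (J91, P), (J91, P) ✓
(B=L, F=D80): rows 5, 6, 8 → {C,D} = (J46, L), (J46, L), (J46, L) ✓
Every {B, F} value is associated with a single {C, D} value, so {B, F} -> {C, D} holds.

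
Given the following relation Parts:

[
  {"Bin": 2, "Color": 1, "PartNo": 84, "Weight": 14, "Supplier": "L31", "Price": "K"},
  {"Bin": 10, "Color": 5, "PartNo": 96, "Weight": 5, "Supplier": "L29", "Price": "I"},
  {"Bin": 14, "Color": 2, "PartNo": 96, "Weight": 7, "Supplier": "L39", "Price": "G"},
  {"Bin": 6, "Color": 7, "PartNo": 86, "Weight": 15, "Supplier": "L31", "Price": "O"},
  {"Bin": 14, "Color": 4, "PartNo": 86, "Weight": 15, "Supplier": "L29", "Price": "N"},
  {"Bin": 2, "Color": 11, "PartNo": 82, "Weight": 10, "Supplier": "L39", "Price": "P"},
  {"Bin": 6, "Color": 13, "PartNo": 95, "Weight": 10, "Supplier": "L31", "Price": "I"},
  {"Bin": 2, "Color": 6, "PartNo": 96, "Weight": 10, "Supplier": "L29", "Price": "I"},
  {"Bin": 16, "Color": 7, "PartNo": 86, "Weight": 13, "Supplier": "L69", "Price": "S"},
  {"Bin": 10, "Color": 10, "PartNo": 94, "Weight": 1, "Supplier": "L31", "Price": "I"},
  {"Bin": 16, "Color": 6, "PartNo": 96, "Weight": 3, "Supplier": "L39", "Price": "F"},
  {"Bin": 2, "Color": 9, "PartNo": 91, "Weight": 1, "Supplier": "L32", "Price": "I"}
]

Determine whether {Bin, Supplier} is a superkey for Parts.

No

Two distinct rows share (Bin=6, Supplier=L31), so {Bin, Supplier} does not determine every attribute — not a superkey.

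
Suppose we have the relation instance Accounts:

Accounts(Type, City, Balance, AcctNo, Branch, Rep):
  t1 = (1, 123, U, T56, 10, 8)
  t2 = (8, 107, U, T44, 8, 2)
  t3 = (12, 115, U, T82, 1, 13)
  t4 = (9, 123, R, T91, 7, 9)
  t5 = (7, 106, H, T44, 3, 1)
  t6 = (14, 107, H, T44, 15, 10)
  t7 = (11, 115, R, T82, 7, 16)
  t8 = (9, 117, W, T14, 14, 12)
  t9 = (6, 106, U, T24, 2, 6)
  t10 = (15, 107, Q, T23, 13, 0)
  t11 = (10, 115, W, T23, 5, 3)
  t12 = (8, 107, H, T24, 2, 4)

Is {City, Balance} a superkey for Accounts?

Rows 6 and 12 have the same {City, Balance} value (City=107, Balance=H) but are distinct tuples, so {City, Balance} does not determine every attribute — not a superkey.

No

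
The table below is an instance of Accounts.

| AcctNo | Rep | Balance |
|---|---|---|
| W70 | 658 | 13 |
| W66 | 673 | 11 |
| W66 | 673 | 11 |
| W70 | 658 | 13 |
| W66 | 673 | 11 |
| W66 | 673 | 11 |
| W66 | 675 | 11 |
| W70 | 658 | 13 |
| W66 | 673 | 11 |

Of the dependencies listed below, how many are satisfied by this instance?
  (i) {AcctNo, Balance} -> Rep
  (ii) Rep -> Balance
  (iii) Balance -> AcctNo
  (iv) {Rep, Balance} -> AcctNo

(i) {AcctNo, Balance} -> Rep: (AcctNo=W66, Balance=11): 6 rows → Rep takes values {673, 675} — violation — fails.
(ii) Rep -> Balance: every LHS value maps to a single RHS value — holds.
(iii) Balance -> AcctNo: every LHS value maps to a single RHS value — holds.
(iv) {Rep, Balance} -> AcctNo: every LHS value maps to a single RHS value — holds.
3 of the 4 dependencies hold.

3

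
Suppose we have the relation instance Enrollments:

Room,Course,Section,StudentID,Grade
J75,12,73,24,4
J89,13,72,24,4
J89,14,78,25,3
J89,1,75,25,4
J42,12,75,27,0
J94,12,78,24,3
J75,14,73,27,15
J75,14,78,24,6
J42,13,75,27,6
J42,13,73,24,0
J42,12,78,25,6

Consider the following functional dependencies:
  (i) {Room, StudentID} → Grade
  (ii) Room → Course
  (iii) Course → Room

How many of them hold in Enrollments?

(i) {Room, StudentID} → Grade: (Room=J75, StudentID=24): 2 rows → Grade takes values {4, 6} — violation; (Room=J89, StudentID=25): 2 rows → Grade takes values {3, 4} — violation; (Room=J42, StudentID=27): 2 rows → Grade takes values {0, 6} — violation — fails.
(ii) Room → Course: Room=J75: 3 rows → Course takes values {12, 14} — violation; Room=J89: 3 rows → Course takes values {13, 14, 1} — violation; Room=J42: 4 rows → Course takes values {12, 13} — violation — fails.
(iii) Course → Room: Course=12: 4 rows → Room takes values {J75, J42, J94} — violation; Course=13: 3 rows → Room takes values {J89, J42} — violation; Course=14: 3 rows → Room takes values {J89, J75} — violation — fails.
None of the 3 dependencies hold.

0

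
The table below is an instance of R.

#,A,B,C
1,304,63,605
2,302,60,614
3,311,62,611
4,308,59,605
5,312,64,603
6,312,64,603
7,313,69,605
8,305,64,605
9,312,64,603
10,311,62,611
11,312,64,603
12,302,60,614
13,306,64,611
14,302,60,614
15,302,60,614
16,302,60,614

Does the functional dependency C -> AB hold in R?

C=605: rows 1, 4, 7, 8 → {A,B} takes values {(304, 63), (308, 59), (313, 69), (305, 64)} — violation
C=614: rows 2, 12, 14, 15, 16 → {A,B} = (302, 60), (302, 60), (302, 60), (302, 60), (302, 60) ✓
C=611: rows 3, 10, 13 → {A,B} takes values {(311, 62), (306, 64)} — violation
C=603: rows 5, 6, 9, 11 → {A,B} = (312, 64), (312, 64), (312, 64), (312, 64) ✓
Two rows agree on C but differ on AB, so C -> AB does not hold.

No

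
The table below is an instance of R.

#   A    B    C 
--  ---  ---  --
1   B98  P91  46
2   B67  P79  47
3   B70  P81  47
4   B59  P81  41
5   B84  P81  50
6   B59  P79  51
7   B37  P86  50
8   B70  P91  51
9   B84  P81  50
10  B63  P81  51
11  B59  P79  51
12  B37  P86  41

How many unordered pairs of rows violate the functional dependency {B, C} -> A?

0

(B=P81, C=50): all 2 rows agree on A — 0 pairs.
(B=P79, C=51): all 2 rows agree on A — 0 pairs.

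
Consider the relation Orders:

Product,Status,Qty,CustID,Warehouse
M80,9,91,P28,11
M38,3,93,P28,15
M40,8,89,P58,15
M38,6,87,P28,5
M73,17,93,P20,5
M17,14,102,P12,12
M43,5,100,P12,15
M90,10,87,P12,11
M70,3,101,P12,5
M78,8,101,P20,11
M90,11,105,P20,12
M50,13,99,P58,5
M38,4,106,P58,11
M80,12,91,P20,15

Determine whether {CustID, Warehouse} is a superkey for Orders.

All 14 rows have distinct {CustID, Warehouse} values, so {CustID, Warehouse} → (all attributes) holds and {CustID, Warehouse} is a superkey.

Yes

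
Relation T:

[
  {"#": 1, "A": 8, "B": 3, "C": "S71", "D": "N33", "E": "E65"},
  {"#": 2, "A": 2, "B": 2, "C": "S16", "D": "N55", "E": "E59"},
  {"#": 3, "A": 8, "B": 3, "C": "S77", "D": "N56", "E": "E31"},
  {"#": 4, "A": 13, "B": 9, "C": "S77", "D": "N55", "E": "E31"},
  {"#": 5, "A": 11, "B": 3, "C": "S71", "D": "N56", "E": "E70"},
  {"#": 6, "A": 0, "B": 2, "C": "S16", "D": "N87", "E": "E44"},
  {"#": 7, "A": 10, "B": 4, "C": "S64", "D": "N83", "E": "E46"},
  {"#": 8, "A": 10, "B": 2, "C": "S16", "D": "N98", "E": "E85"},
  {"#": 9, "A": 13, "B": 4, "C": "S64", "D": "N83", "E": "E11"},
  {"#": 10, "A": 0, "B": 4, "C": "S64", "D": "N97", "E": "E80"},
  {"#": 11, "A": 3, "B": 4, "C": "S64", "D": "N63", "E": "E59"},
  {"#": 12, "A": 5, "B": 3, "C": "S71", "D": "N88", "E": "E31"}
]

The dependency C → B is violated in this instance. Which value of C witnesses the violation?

S77

C=S71: rows 1, 5, 12 → B = 3, 3, 3 ✓
C=S16: rows 2, 6, 8 → B = 2, 2, 2 ✓
C=S77: rows 3, 4 → B takes values {3, 9} — violation
C=S64: rows 7, 9, 10, 11 → B = 4, 4, 4, 4 ✓
The only C value with inconsistent B is C=S77.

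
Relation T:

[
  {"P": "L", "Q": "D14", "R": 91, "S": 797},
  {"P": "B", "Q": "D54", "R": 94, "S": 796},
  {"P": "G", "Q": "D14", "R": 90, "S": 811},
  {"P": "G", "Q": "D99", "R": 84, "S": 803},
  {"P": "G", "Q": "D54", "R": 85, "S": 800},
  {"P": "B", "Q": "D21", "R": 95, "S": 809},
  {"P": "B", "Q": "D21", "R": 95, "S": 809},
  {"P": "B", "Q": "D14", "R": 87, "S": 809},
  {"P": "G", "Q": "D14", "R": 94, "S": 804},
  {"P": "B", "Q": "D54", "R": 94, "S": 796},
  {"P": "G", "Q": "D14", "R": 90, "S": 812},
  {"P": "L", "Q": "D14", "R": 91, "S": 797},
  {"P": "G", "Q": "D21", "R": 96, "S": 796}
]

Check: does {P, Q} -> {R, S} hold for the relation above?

No

(P=L, Q=D14): 2 rows → {R,S} = (91, 797), (91, 797) ✓
(P=B, Q=D54): 2 rows → {R,S} = (94, 796), (94, 796) ✓
(P=G, Q=D14): 3 rows → {R,S} takes values {(90, 811), (94, 804), (90, 812)} — violation
(P=G, Q=D99): 1 row → {R,S} = (84, 803) ✓
(P=G, Q=D54): 1 row → {R,S} = (85, 800) ✓
(P=B, Q=D21): 2 rows → {R,S} = (95, 809), (95, 809) ✓
(P=B, Q=D14): 1 row → {R,S} = (87, 809) ✓
(P=G, Q=D21): 1 row → {R,S} = (96, 796) ✓
Two rows agree on {P, Q} but differ on {R, S}, so {P, Q} -> {R, S} does not hold.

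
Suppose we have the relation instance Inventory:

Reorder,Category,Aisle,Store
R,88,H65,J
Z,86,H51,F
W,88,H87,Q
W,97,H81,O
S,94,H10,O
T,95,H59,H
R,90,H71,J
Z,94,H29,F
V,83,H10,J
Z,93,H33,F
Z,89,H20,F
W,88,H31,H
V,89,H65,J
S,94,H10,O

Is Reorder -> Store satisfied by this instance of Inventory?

No

Reorder=R: 2 rows → Store = J, J ✓
Reorder=Z: 4 rows → Store = F, F, F, F ✓
Reorder=W: 3 rows → Store takes values {Q, O, H} — violation
Reorder=S: 2 rows → Store = O, O ✓
Reorder=T: 1 row → Store = H ✓
Reorder=V: 2 rows → Store = J, J ✓
Two rows agree on Reorder but differ on Store, so Reorder -> Store does not hold.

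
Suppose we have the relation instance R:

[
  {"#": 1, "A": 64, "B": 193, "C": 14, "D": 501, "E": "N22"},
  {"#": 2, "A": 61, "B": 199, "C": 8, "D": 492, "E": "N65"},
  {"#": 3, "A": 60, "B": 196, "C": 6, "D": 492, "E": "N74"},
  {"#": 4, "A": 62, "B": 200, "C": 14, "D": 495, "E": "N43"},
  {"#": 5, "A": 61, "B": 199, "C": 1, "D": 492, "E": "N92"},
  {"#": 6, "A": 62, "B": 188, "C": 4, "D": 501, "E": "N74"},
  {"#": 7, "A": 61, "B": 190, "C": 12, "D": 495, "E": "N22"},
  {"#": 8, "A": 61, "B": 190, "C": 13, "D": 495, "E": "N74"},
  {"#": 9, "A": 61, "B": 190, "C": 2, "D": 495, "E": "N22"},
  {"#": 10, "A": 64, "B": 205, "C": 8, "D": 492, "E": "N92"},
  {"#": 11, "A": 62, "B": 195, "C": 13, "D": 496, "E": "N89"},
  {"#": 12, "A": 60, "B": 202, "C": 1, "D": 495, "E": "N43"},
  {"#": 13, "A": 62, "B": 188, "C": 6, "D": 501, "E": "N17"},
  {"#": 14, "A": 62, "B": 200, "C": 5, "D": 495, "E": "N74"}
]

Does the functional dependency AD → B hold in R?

Yes

(A=64, D=501): row 1 → B = 193 ✓
(A=61, D=492): rows 2, 5 → B = 199, 199 ✓
(A=60, D=492): row 3 → B = 196 ✓
(A=62, D=495): rows 4, 14 → B = 200, 200 ✓
(A=62, D=501): rows 6, 13 → B = 188, 188 ✓
(A=61, D=495): rows 7, 8, 9 → B = 190, 190, 190 ✓
(A=64, D=492): row 10 → B = 205 ✓
(A=62, D=496): row 11 → B = 195 ✓
(A=60, D=495): row 12 → B = 202 ✓
Every AD value is associated with a single B value, so AD → B holds.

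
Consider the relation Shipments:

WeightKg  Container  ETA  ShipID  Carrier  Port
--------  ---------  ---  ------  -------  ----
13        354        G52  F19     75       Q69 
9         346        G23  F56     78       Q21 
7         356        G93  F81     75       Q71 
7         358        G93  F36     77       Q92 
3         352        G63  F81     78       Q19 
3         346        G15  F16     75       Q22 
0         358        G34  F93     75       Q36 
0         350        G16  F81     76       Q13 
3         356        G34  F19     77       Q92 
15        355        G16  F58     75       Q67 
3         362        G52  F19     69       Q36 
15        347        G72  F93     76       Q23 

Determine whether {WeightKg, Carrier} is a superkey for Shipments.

All 12 rows have distinct {WeightKg, Carrier} values, so {WeightKg, Carrier} → (all attributes) holds and {WeightKg, Carrier} is a superkey.

Yes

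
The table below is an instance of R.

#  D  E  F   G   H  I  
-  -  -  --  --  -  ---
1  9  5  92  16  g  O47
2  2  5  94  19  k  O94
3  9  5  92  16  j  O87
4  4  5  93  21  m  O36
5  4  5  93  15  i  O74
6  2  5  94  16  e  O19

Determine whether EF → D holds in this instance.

(E=5, F=92): rows 1, 3 → D = 9, 9 ✓
(E=5, F=94): rows 2, 6 → D = 2, 2 ✓
(E=5, F=93): rows 4, 5 → D = 4, 4 ✓
Every EF value is associated with a single D value, so EF → D holds.

Yes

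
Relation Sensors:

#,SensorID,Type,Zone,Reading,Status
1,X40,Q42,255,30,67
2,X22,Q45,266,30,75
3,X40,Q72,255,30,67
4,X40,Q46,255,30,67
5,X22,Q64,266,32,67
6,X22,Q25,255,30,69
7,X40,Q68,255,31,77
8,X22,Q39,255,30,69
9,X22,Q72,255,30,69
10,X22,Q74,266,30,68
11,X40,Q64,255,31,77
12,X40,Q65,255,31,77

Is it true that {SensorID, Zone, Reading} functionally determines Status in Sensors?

No

(SensorID=X40, Zone=255, Reading=30): rows 1, 3, 4 → Status = 67, 67, 67 ✓
(SensorID=X22, Zone=266, Reading=30): rows 2, 10 → Status takes values {75, 68} — violation
(SensorID=X22, Zone=266, Reading=32): row 5 → Status = 67 ✓
(SensorID=X22, Zone=255, Reading=30): rows 6, 8, 9 → Status = 69, 69, 69 ✓
(SensorID=X40, Zone=255, Reading=31): rows 7, 11, 12 → Status = 77, 77, 77 ✓
Two rows agree on {SensorID, Zone, Reading} but differ on Status, so {SensorID, Zone, Reading} -> Status does not hold.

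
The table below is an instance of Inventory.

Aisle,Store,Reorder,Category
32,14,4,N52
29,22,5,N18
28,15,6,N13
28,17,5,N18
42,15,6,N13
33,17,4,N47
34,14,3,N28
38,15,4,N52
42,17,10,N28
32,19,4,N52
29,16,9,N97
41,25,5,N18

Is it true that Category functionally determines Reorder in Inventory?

Category=N52: 3 rows → Reorder = 4, 4, 4 ✓
Category=N18: 3 rows → Reorder = 5, 5, 5 ✓
Category=N13: 2 rows → Reorder = 6, 6 ✓
Category=N47: 1 row → Reorder = 4 ✓
Category=N28: 2 rows → Reorder takes values {3, 10} — violation
Category=N97: 1 row → Reorder = 9 ✓
Two rows agree on Category but differ on Reorder, so Category -> Reorder does not hold.

No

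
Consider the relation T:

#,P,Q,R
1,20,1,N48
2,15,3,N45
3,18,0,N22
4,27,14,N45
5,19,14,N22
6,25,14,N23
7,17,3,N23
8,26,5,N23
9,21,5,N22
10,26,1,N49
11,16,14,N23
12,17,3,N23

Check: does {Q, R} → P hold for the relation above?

No

(Q=1, R=N48): row 1 → P = 20 ✓
(Q=3, R=N45): row 2 → P = 15 ✓
(Q=0, R=N22): row 3 → P = 18 ✓
(Q=14, R=N45): row 4 → P = 27 ✓
(Q=14, R=N22): row 5 → P = 19 ✓
(Q=14, R=N23): rows 6, 11 → P takes values {25, 16} — violation
(Q=3, R=N23): rows 7, 12 → P = 17, 17 ✓
(Q=5, R=N23): row 8 → P = 26 ✓
(Q=5, R=N22): row 9 → P = 21 ✓
(Q=1, R=N49): row 10 → P = 26 ✓
Two rows agree on {Q, R} but differ on P, so {Q, R} → P does not hold.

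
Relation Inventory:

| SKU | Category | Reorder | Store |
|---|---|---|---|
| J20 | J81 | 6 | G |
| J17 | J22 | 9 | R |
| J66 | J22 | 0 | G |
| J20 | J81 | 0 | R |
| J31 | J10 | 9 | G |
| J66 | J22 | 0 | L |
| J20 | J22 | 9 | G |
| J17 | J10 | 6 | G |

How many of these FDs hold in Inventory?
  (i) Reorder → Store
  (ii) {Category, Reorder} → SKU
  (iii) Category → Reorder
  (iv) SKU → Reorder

(i) Reorder → Store: Reorder=9: 3 rows → Store takes values {R, G} — violation; Reorder=0: 3 rows → Store takes values {G, R, L} — violation — fails.
(ii) {Category, Reorder} → SKU: (Category=J22, Reorder=9): 2 rows → SKU takes values {J17, J20} — violation — fails.
(iii) Category → Reorder: Category=J81: 2 rows → Reorder takes values {6, 0} — violation; Category=J22: 4 rows → Reorder takes values {9, 0} — violation; Category=J10: 2 rows → Reorder takes values {9, 6} — violation — fails.
(iv) SKU → Reorder: SKU=J20: 3 rows → Reorder takes values {6, 0, 9} — violation; SKU=J17: 2 rows → Reorder takes values {9, 6} — violation — fails.
None of the 4 dependencies hold.

0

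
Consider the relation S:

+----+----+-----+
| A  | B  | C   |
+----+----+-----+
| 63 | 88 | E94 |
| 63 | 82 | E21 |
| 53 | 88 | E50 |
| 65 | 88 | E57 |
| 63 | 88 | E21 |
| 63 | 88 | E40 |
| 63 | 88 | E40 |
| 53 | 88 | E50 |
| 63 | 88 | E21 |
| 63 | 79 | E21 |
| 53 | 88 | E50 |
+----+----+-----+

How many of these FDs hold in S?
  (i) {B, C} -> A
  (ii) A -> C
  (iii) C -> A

2

(i) {B, C} -> A: every LHS value maps to a single RHS value — holds.
(ii) A -> C: A=63: 7 rows → C takes values {E94, E21, E40} — violation — fails.
(iii) C -> A: every LHS value maps to a single RHS value — holds.
2 of the 3 dependencies hold.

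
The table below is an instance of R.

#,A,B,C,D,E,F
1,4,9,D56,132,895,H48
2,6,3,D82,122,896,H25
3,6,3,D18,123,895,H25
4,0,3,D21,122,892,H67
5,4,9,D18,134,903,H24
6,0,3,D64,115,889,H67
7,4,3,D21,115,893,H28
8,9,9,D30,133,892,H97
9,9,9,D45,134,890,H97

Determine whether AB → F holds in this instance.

No

(A=4, B=9): rows 1, 5 → F takes values {H48, H24} — violation
(A=6, B=3): rows 2, 3 → F = H25, H25 ✓
(A=0, B=3): rows 4, 6 → F = H67, H67 ✓
(A=4, B=3): row 7 → F = H28 ✓
(A=9, B=9): rows 8, 9 → F = H97, H97 ✓
Two rows agree on AB but differ on F, so AB → F does not hold.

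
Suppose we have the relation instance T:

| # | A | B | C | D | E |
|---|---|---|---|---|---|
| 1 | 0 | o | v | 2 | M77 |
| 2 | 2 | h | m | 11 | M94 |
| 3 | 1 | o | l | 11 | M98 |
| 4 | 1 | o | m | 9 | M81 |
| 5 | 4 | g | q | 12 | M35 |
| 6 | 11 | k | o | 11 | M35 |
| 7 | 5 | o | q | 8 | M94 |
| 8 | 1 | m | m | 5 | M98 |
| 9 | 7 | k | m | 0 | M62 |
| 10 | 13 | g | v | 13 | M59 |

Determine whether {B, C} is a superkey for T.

All 10 rows have distinct {B, C} values, so {B, C} → (all attributes) holds and {B, C} is a superkey.

Yes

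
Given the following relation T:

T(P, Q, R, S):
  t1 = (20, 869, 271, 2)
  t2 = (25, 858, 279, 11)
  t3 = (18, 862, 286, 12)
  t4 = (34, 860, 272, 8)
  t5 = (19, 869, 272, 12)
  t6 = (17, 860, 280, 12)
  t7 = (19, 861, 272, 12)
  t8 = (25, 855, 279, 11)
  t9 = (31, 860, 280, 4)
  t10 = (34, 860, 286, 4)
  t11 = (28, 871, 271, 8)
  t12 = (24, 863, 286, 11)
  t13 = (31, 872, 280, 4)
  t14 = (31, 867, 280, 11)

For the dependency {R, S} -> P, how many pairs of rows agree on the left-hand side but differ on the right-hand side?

(R=279, S=11): all 2 rows agree on P — 0 pairs.
(R=272, S=12): all 2 rows agree on P — 0 pairs.
(R=280, S=4): all 2 rows agree on P — 0 pairs.

0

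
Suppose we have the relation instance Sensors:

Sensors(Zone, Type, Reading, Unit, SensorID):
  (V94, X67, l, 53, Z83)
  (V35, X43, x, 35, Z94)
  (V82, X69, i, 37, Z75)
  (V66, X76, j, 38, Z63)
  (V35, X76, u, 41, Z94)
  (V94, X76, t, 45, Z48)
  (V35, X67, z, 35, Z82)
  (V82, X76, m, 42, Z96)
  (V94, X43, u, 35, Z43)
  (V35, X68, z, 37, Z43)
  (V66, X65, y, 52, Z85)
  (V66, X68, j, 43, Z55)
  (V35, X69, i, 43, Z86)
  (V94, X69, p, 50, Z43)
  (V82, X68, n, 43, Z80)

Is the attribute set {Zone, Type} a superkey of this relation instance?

All 15 rows have distinct {Zone, Type} values, so {Zone, Type} → (all attributes) holds and {Zone, Type} is a superkey.

Yes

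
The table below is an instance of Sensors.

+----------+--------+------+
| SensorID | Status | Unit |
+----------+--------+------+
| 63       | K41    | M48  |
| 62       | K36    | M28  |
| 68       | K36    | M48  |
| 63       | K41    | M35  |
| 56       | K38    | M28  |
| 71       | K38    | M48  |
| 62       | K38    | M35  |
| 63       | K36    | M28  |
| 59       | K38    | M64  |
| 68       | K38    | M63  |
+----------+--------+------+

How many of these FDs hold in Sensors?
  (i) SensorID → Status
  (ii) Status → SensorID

(i) SensorID → Status: SensorID=63: 3 rows → Status takes values {K41, K36} — violation; SensorID=62: 2 rows → Status takes values {K36, K38} — violation; SensorID=68: 2 rows → Status takes values {K36, K38} — violation — fails.
(ii) Status → SensorID: Status=K36: 3 rows → SensorID takes values {62, 68, 63} — violation; Status=K38: 5 rows → SensorID takes values {56, 71, 62, 59, 68} — violation — fails.
None of the 2 dependencies hold.

0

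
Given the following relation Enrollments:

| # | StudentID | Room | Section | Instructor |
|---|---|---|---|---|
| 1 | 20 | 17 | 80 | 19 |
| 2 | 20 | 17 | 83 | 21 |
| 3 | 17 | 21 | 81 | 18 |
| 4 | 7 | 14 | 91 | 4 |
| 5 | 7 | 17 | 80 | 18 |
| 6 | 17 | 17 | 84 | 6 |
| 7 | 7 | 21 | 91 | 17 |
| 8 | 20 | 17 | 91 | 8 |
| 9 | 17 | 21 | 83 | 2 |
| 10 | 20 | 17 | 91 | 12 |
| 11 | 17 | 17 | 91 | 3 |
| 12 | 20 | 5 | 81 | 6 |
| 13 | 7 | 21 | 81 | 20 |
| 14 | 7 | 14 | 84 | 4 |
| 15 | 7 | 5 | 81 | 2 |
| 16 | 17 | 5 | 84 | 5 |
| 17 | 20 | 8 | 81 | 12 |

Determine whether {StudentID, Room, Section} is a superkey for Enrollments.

No

Rows 8 and 10 have the same {StudentID, Room, Section} value (StudentID=20, Room=17, Section=91) but are distinct tuples, so {StudentID, Room, Section} does not determine every attribute — not a superkey.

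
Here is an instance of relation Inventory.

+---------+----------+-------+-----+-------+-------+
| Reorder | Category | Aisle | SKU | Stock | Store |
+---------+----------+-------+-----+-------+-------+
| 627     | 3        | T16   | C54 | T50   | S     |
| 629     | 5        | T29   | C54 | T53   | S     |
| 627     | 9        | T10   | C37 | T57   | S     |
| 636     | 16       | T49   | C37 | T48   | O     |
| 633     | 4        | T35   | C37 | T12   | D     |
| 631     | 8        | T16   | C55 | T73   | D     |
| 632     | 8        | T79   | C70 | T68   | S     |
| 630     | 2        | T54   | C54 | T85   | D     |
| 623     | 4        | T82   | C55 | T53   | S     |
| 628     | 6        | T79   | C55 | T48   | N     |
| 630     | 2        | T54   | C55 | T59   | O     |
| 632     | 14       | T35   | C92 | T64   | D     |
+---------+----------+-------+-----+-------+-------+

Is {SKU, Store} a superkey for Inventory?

Two distinct rows share (SKU=C54, Store=S), so {SKU, Store} does not determine every attribute — not a superkey.

No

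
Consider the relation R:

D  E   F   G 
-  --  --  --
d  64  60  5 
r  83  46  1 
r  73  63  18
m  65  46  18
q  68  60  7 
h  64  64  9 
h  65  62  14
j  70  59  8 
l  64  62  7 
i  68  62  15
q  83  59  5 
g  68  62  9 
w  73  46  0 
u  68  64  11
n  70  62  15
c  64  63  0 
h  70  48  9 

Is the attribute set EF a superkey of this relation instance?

No

Two distinct rows share (E=68, F=62), so EF does not determine every attribute — not a superkey.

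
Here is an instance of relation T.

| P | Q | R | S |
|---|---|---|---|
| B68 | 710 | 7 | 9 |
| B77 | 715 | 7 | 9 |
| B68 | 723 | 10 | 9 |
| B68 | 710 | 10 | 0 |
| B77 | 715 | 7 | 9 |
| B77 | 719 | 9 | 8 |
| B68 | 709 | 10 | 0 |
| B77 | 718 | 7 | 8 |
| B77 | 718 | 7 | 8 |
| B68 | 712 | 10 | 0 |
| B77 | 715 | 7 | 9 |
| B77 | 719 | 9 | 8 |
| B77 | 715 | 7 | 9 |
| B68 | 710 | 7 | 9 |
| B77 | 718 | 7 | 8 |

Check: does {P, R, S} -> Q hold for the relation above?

(P=B68, R=7, S=9): 2 rows → Q = 710, 710 ✓
(P=B77, R=7, S=9): 4 rows → Q = 715, 715, 715, 715 ✓
(P=B68, R=10, S=9): 1 row → Q = 723 ✓
(P=B68, R=10, S=0): 3 rows → Q takes values {710, 709, 712} — violation
(P=B77, R=9, S=8): 2 rows → Q = 719, 719 ✓
(P=B77, R=7, S=8): 3 rows → Q = 718, 718, 718 ✓
Two rows agree on {P, R, S} but differ on Q, so {P, R, S} -> Q does not hold.

No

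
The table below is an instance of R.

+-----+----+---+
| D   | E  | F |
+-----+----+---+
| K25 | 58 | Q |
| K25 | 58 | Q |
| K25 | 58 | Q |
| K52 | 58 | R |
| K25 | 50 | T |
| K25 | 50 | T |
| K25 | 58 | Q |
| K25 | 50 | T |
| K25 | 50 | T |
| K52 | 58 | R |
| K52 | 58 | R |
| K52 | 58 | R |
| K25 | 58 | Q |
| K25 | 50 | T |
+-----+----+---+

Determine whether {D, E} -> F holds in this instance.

(D=K25, E=58): 5 rows → F = Q, Q, Q, Q, Q ✓
(D=K52, E=58): 4 rows → F = R, R, R, R ✓
(D=K25, E=50): 5 rows → F = T, T, T, T, T ✓
Every {D, E} value is associated with a single F value, so {D, E} -> F holds.

Yes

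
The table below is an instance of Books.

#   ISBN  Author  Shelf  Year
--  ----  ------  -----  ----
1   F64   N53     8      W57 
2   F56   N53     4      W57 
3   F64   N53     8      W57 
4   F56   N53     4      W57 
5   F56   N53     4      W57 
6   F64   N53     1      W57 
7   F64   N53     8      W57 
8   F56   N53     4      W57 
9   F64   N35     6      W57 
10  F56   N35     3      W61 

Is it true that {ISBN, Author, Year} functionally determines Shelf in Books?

No

(ISBN=F64, Author=N53, Year=W57): rows 1, 3, 6, 7 → Shelf takes values {8, 1} — violation
(ISBN=F56, Author=N53, Year=W57): rows 2, 4, 5, 8 → Shelf = 4, 4, 4, 4 ✓
(ISBN=F64, Author=N35, Year=W57): row 9 → Shelf = 6 ✓
(ISBN=F56, Author=N35, Year=W61): row 10 → Shelf = 3 ✓
Two rows agree on {ISBN, Author, Year} but differ on Shelf, so {ISBN, Author, Year} -> Shelf does not hold.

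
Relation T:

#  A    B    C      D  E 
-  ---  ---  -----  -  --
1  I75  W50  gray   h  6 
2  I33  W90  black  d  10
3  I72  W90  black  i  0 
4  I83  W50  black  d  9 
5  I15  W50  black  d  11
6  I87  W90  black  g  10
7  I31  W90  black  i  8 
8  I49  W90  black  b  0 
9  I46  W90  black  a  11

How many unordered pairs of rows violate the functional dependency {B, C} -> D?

(B=W90, C=black): violating pairs (2,3), (2,6), (2,7), (2,8), (2,9), (3,6), (3,8), (3,9), (6,7), (6,8), (6,9), (7,8), (7,9), (8,9) — 14 pairs.
(B=W50, C=black): all 2 rows agree on D — 0 pairs.

14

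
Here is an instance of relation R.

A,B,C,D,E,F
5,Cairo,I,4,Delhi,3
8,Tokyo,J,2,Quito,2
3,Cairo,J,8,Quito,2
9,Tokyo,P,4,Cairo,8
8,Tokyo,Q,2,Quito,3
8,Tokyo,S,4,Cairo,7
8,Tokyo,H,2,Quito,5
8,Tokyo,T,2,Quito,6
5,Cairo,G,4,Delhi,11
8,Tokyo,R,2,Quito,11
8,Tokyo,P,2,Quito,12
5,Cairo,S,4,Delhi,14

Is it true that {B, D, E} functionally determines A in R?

(B=Cairo, D=4, E=Delhi): 3 rows → A = 5, 5, 5 ✓
(B=Tokyo, D=2, E=Quito): 6 rows → A = 8, 8, 8, 8, 8, 8 ✓
(B=Cairo, D=8, E=Quito): 1 row → A = 3 ✓
(B=Tokyo, D=4, E=Cairo): 2 rows → A takes values {9, 8} — violation
Two rows agree on {B, D, E} but differ on A, so {B, D, E} -> A does not hold.

No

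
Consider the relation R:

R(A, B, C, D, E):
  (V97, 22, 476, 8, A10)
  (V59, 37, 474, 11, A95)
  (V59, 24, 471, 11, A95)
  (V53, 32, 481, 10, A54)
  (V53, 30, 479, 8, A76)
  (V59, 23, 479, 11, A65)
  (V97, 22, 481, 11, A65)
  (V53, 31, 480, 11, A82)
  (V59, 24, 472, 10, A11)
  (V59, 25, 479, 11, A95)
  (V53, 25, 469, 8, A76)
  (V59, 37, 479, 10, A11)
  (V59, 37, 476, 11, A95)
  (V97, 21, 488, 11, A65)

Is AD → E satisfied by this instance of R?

(A=V97, D=8): 1 row → E = A10 ✓
(A=V59, D=11): 5 rows → E takes values {A95, A65} — violation
(A=V53, D=10): 1 row → E = A54 ✓
(A=V53, D=8): 2 rows → E = A76, A76 ✓
(A=V97, D=11): 2 rows → E = A65, A65 ✓
(A=V53, D=11): 1 row → E = A82 ✓
(A=V59, D=10): 2 rows → E = A11, A11 ✓
Two rows agree on AD but differ on E, so AD → E does not hold.

No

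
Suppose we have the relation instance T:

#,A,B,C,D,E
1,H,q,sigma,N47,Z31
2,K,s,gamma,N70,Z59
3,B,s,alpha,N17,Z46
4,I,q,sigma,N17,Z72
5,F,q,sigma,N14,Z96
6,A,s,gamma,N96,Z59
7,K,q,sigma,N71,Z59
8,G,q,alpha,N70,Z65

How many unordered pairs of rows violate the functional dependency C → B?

C=sigma: all 4 rows agree on B — 0 pairs.
C=gamma: all 2 rows agree on B — 0 pairs.
C=alpha: violating pairs (3,8) — 1 pair.

1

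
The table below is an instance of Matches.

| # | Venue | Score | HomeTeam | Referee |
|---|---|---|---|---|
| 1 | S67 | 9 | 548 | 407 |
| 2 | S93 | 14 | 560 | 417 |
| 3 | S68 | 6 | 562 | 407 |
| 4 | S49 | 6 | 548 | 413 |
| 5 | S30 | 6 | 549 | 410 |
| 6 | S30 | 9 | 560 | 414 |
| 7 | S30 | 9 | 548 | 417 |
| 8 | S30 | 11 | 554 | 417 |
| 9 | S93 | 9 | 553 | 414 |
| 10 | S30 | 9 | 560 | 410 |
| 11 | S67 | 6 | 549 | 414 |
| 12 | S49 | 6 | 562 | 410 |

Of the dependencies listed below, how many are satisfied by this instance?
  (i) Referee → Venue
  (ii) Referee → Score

0

(i) Referee → Venue: Referee=407: rows 1, 3 → Venue takes values {S67, S68} — violation; Referee=417: rows 2, 7, 8 → Venue takes values {S93, S30} — violation; Referee=410: rows 5, 10, 12 → Venue takes values {S30, S49} — violation; Referee=414: rows 6, 9, 11 → Venue takes values {S30, S93, S67} — violation — fails.
(ii) Referee → Score: Referee=407: rows 1, 3 → Score takes values {9, 6} — violation; Referee=417: rows 2, 7, 8 → Score takes values {14, 9, 11} — violation; Referee=410: rows 5, 10, 12 → Score takes values {6, 9} — violation; Referee=414: rows 6, 9, 11 → Score takes values {9, 6} — violation — fails.
None of the 2 dependencies hold.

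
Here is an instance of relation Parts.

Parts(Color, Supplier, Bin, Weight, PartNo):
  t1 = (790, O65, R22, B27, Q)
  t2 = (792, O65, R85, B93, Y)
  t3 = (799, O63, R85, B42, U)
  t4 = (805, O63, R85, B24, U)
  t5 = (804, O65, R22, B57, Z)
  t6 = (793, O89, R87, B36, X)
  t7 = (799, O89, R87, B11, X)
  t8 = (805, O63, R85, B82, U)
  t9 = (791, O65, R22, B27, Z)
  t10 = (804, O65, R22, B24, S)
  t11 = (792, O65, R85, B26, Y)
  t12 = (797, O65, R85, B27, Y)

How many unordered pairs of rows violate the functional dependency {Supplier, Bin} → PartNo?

5

(Supplier=O65, Bin=R22): violating pairs (1,5), (1,9), (1,10), (5,10), (9,10) — 5 pairs.
(Supplier=O65, Bin=R85): all 3 rows agree on PartNo — 0 pairs.
(Supplier=O63, Bin=R85): all 3 rows agree on PartNo — 0 pairs.
(Supplier=O89, Bin=R87): all 2 rows agree on PartNo — 0 pairs.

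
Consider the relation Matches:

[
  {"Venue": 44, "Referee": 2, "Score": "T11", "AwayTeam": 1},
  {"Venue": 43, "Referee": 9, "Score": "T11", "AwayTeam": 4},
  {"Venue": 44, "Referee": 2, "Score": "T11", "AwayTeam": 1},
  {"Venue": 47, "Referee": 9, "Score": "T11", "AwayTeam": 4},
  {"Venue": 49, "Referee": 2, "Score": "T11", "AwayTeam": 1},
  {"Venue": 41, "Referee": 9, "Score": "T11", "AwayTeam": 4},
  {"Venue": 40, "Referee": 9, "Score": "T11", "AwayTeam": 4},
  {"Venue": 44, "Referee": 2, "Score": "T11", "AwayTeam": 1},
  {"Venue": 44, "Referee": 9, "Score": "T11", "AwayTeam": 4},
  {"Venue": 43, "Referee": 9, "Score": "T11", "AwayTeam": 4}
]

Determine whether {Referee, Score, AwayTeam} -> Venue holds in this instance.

(Referee=2, Score=T11, AwayTeam=1): 4 rows → Venue takes values {44, 49} — violation
(Referee=9, Score=T11, AwayTeam=4): 6 rows → Venue takes values {43, 47, 41, 40, 44} — violation
Two rows agree on {Referee, Score, AwayTeam} but differ on Venue, so {Referee, Score, AwayTeam} -> Venue does not hold.

No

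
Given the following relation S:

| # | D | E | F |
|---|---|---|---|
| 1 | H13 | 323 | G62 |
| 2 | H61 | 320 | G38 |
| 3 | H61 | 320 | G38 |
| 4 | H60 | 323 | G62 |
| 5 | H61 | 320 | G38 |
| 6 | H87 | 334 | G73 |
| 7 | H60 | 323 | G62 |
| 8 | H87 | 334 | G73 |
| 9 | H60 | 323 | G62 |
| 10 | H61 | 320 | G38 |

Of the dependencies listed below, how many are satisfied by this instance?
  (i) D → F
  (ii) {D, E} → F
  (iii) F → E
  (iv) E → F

(i) D → F: every LHS value maps to a single RHS value — holds.
(ii) {D, E} → F: every LHS value maps to a single RHS value — holds.
(iii) F → E: every LHS value maps to a single RHS value — holds.
(iv) E → F: every LHS value maps to a single RHS value — holds.
4 of the 4 dependencies hold.

4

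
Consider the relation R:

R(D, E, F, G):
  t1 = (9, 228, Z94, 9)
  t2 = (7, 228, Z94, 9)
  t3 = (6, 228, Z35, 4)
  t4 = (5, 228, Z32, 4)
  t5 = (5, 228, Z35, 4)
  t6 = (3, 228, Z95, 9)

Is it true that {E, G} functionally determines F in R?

No

(E=228, G=9): rows 1, 2, 6 → F takes values {Z94, Z95} — violation
(E=228, G=4): rows 3, 4, 5 → F takes values {Z35, Z32} — violation
Two rows agree on {E, G} but differ on F, so {E, G} -> F does not hold.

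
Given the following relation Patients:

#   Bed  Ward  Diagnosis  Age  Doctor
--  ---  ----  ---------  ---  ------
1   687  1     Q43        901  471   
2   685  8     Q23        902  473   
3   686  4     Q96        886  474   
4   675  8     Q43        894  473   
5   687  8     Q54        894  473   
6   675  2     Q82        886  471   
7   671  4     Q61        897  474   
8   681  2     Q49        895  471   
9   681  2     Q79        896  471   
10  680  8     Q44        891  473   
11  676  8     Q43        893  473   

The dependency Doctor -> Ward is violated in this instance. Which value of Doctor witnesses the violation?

471

Doctor=471: rows 1, 6, 8, 9 → Ward takes values {1, 2} — violation
Doctor=473: rows 2, 4, 5, 10, 11 → Ward = 8, 8, 8, 8, 8 ✓
Doctor=474: rows 3, 7 → Ward = 4, 4 ✓
The only Doctor value with inconsistent Ward is Doctor=471.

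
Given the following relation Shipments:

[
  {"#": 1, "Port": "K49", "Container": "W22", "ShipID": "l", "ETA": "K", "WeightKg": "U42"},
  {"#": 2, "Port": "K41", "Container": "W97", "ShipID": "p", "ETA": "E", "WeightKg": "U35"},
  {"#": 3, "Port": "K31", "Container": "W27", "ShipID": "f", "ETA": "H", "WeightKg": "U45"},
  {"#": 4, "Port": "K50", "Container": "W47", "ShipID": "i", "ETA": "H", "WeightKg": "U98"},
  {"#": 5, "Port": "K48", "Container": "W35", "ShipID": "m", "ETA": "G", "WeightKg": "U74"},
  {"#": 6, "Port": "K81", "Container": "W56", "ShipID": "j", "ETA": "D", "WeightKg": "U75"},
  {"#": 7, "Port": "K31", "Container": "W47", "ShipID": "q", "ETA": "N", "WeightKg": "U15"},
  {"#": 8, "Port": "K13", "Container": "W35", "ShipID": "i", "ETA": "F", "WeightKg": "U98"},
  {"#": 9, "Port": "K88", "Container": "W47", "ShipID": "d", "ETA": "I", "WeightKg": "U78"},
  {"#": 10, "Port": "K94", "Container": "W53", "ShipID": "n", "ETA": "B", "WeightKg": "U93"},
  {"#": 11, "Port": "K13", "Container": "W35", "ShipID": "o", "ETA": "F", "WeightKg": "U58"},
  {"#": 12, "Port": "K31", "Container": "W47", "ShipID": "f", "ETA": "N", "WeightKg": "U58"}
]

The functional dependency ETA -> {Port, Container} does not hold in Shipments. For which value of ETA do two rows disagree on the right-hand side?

H

ETA=K: row 1 → {Port,Container} = (K49, W22) ✓
ETA=E: row 2 → {Port,Container} = (K41, W97) ✓
ETA=H: rows 3, 4 → {Port,Container} takes values {(K31, W27), (K50, W47)} — violation
ETA=G: row 5 → {Port,Container} = (K48, W35) ✓
ETA=D: row 6 → {Port,Container} = (K81, W56) ✓
ETA=N: rows 7, 12 → {Port,Container} = (K31, W47), (K31, W47) ✓
ETA=F: rows 8, 11 → {Port,Container} = (K13, W35), (K13, W35) ✓
ETA=I: row 9 → {Port,Container} = (K88, W47) ✓
ETA=B: row 10 → {Port,Container} = (K94, W53) ✓
The only ETA value with inconsistent RHS is ETA=H.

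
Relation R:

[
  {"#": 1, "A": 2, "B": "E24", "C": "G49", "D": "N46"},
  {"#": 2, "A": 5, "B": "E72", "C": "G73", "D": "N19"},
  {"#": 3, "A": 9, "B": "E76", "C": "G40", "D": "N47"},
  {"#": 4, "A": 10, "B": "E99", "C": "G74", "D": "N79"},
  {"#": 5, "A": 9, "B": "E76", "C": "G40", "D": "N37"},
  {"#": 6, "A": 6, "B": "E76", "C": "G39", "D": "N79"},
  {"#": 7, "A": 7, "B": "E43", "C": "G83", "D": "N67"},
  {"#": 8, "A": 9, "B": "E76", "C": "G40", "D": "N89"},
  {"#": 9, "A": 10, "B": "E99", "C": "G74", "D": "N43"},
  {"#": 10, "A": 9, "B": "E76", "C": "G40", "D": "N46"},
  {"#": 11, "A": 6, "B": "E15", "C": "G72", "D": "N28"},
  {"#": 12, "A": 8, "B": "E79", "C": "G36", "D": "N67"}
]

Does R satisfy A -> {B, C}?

No

A=2: row 1 → {B,C} = (E24, G49) ✓
A=5: row 2 → {B,C} = (E72, G73) ✓
A=9: rows 3, 5, 8, 10 → {B,C} = (E76, G40), (E76, G40), (E76, G40), (E76, G40) ✓
A=10: rows 4, 9 → {B,C} = (E99, G74), (E99, G74) ✓
A=6: rows 6, 11 → {B,C} takes values {(E76, G39), (E15, G72)} — violation
A=7: row 7 → {B,C} = (E43, G83) ✓
A=8: row 12 → {B,C} = (E79, G36) ✓
Two rows agree on A but differ on {B, C}, so A -> {B, C} does not hold.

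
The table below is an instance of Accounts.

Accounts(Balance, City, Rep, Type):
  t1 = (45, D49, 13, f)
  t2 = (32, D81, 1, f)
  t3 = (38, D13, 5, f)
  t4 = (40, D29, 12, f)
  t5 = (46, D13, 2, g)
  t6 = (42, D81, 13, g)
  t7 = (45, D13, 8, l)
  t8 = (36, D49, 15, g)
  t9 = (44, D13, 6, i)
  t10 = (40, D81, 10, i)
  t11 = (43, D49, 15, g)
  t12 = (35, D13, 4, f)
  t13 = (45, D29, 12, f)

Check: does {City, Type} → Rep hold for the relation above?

No

(City=D49, Type=f): row 1 → Rep = 13 ✓
(City=D81, Type=f): row 2 → Rep = 1 ✓
(City=D13, Type=f): rows 3, 12 → Rep takes values {5, 4} — violation
(City=D29, Type=f): rows 4, 13 → Rep = 12, 12 ✓
(City=D13, Type=g): row 5 → Rep = 2 ✓
(City=D81, Type=g): row 6 → Rep = 13 ✓
(City=D13, Type=l): row 7 → Rep = 8 ✓
(City=D49, Type=g): rows 8, 11 → Rep = 15, 15 ✓
(City=D13, Type=i): row 9 → Rep = 6 ✓
(City=D81, Type=i): row 10 → Rep = 10 ✓
Two rows agree on {City, Type} but differ on Rep, so {City, Type} → Rep does not hold.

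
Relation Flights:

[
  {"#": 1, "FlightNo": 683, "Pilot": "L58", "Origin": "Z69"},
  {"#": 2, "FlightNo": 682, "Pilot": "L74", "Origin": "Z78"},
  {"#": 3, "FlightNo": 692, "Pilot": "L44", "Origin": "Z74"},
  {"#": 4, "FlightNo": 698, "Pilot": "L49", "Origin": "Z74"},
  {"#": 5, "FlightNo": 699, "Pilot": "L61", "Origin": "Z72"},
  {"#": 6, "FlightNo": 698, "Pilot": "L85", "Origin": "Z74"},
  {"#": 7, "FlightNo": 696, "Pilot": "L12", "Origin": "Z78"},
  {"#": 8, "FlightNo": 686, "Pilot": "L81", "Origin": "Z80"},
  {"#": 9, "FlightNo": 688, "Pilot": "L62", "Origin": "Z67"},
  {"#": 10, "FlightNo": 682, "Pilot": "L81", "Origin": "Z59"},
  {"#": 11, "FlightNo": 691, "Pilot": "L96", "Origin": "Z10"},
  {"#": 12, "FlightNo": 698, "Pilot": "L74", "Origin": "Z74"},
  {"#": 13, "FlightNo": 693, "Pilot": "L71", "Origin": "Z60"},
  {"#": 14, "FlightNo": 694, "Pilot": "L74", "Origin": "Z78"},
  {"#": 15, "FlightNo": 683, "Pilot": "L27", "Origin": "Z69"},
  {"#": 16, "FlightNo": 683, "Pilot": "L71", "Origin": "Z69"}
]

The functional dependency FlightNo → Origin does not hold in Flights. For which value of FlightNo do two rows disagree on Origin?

FlightNo=683: rows 1, 15, 16 → Origin = Z69, Z69, Z69 ✓
FlightNo=682: rows 2, 10 → Origin takes values {Z78, Z59} — violation
FlightNo=692: row 3 → Origin = Z74 ✓
FlightNo=698: rows 4, 6, 12 → Origin = Z74, Z74, Z74 ✓
FlightNo=699: row 5 → Origin = Z72 ✓
FlightNo=696: row 7 → Origin = Z78 ✓
FlightNo=686: row 8 → Origin = Z80 ✓
FlightNo=688: row 9 → Origin = Z67 ✓
FlightNo=691: row 11 → Origin = Z10 ✓
FlightNo=693: row 13 → Origin = Z60 ✓
FlightNo=694: row 14 → Origin = Z78 ✓
The only FlightNo value with inconsistent Origin is FlightNo=682.

682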